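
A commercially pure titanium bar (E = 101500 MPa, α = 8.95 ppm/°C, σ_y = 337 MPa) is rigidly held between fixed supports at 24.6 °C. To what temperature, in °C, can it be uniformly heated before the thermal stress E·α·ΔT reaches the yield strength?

E = 101500 MPa = 101.5 GPa.
E·α·ΔT = 337.0 MPa ⇒ ΔT = 337.0 / (101.5×10³ × 8.95×10⁻⁶) = 371.0 K.
T = 24.6 + 371.0 = 395.6 °C.

396 °C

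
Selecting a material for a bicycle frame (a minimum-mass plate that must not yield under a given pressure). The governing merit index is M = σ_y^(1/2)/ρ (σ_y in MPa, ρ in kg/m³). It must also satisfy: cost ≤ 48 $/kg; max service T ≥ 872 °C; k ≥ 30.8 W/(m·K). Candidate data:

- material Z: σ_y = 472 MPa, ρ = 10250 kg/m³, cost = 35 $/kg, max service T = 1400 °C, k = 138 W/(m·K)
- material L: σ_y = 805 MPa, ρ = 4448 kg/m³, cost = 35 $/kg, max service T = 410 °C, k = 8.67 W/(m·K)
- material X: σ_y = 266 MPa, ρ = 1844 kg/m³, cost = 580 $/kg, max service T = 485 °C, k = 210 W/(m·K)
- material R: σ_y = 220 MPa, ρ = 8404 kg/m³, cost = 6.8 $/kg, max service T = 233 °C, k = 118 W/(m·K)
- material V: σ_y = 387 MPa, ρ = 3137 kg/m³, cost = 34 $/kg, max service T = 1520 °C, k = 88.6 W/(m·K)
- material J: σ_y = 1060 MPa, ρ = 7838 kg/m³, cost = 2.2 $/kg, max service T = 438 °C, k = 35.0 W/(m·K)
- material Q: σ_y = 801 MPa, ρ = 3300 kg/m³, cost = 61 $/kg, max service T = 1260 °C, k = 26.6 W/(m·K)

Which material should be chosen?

material V

Screen on constraints: cost ≤ 48 $/kg; max service T ≥ 872 °C; k ≥ 30.8 W/(m·K). Survivors: material Z, material V.
Computing M directly (units already consistent):
  material V: M = 6.27×10⁻³
  material Z: M = 2.12×10⁻³
Material V ranks first.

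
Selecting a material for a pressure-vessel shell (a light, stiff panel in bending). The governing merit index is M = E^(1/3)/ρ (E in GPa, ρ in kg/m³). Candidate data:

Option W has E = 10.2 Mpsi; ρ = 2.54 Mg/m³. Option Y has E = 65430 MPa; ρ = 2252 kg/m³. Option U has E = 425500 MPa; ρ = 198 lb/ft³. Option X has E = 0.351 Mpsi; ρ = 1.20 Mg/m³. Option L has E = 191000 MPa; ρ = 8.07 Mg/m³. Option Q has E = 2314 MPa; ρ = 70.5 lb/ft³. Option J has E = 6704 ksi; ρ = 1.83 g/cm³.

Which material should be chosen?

option U

After converting to SI:
  option W: E = 70.33 GPa, ρ = 2540 kg/m³
  option Y: E = 65.43 GPa, ρ = 2252 kg/m³
  option U: E = 425.5 GPa, ρ = 3172 kg/m³
  option X: E = 2.420 GPa, ρ = 1200 kg/m³
  option L: E = 191.0 GPa, ρ = 8070 kg/m³
  option Q: E = 2.314 GPa, ρ = 1129 kg/m³
  option J: E = 46.22 GPa, ρ = 1830 kg/m³
  option U: M = 2.37×10⁻³
  option J: M = 1.96×10⁻³
  option Y: M = 1.79×10⁻³
  option W: M = 1.63×10⁻³
  option Q: M = 1.17×10⁻³
  option X: M = 1.12×10⁻³
  option L: M = 0.714×10⁻³
Highest index: option U.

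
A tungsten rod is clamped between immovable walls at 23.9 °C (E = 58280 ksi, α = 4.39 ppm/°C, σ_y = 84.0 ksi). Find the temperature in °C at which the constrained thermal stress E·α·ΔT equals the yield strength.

352 °C

E = 58280 ksi = 401.8 GPa.
σ_y = 84.0 ksi = 579.2 MPa.
E·α·ΔT = 579.2 MPa ⇒ ΔT = 579.2 / (401.8×10³ × 4.39×10⁻⁶) = 328.3 K.
T = 23.9 + 328.3 = 352.2 °C.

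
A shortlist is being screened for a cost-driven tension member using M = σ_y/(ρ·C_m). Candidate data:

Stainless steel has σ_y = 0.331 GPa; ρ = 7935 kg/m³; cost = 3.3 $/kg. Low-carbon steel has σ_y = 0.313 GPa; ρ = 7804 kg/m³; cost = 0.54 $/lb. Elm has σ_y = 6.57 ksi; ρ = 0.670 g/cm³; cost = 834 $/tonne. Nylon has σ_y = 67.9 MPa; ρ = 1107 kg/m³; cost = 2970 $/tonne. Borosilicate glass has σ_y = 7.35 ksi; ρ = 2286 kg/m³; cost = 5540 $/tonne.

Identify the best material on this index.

elm

In SI units:
  stainless steel: σ_y = 331.0 MPa, ρ = 7935 kg/m³, cost = 3.300 $/kg
  low-carbon steel: σ_y = 313.0 MPa, ρ = 7804 kg/m³, cost = 1.190 $/kg
  elm: σ_y = 45.30 MPa, ρ = 670.0 kg/m³, cost = 0.8340 $/kg
  nylon: σ_y = 67.90 MPa, ρ = 1107 kg/m³, cost = 2.970 $/kg
  borosilicate glass: σ_y = 50.68 MPa, ρ = 2286 kg/m³, cost = 5.540 $/kg
  elm: M = 81.1 kN·m per $
  low-carbon steel: M = 33.7 kN·m per $
  nylon: M = 20.7 kN·m per $
  stainless steel: M = 12.6 kN·m per $
  borosilicate glass: M = 4.00 kN·m per $
Elm has the largest M.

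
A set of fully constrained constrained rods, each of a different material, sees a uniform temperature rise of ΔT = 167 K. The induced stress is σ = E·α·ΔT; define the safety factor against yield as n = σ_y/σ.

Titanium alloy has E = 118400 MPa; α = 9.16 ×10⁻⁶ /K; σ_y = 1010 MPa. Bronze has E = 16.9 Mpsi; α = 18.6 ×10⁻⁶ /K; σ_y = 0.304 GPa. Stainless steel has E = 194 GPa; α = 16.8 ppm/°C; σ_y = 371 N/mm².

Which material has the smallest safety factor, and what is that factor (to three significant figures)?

With everything in SI (GPa, ×10⁻⁶/K, MPa):
  titanium alloy: E = 118.4, α = 9.16, σ_y = 1010 → σ = 181 MPa, n = 5.58
  bronze: E = 116.5, α = 18.6, σ_y = 304.0 → σ = 362 MPa, n = 0.840
  stainless steel: E = 194.0, α = 16.8, σ_y = 371.0 → σ = 544 MPa, n = 0.682
The minimum is stainless steel at n = 0.682.

stainless steel, n = 0.682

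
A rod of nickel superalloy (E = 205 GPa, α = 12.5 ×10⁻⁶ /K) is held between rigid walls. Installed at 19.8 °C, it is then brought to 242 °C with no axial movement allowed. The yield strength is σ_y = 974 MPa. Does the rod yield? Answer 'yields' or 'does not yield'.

ΔT = 222.2 K. Constrained thermal stress σ = E·α·ΔT = 205.0×10³ MPa × 12.5×10⁻⁶ × 222.2 = 569 MPa (compressive).
Compare to σ_y = 974 MPa: σ < σ_y, so it does not yield.

does not yield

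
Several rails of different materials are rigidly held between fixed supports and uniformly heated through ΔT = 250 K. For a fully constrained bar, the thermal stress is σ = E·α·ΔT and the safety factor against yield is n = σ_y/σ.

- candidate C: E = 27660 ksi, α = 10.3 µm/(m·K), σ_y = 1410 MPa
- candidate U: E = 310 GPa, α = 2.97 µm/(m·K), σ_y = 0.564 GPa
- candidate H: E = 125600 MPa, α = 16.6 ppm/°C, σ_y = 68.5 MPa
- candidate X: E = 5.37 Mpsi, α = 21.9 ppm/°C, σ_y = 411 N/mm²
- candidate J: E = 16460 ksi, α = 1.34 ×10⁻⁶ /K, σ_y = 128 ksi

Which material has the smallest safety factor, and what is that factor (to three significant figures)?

candidate H, n = 0.131

With everything in SI (GPa, ×10⁻⁶/K, MPa):
  candidate C: E = 190.7, α = 10.3, σ_y = 1410 → σ = 491 MPa, n = 2.87
  candidate U: E = 310.0, α = 2.97, σ_y = 564.0 → σ = 230 MPa, n = 2.45
  candidate H: E = 125.6, α = 16.6, σ_y = 68.50 → σ = 521 MPa, n = 0.131
  candidate X: E = 37.02, α = 21.9, σ_y = 411.0 → σ = 203 MPa, n = 2.03
  candidate J: E = 113.5, α = 1.34, σ_y = 882.5 → σ = 38.0 MPa, n = 23.2
The minimum is candidate H at n = 0.131.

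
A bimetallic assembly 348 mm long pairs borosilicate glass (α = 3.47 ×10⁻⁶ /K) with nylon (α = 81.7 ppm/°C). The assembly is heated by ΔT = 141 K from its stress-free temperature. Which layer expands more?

nylon

α(borosilicate glass) = 3.47×10⁻⁶/K vs α(nylon) = 81.7×10⁻⁶/K.
Higher α expands more for the same ΔT: nylon.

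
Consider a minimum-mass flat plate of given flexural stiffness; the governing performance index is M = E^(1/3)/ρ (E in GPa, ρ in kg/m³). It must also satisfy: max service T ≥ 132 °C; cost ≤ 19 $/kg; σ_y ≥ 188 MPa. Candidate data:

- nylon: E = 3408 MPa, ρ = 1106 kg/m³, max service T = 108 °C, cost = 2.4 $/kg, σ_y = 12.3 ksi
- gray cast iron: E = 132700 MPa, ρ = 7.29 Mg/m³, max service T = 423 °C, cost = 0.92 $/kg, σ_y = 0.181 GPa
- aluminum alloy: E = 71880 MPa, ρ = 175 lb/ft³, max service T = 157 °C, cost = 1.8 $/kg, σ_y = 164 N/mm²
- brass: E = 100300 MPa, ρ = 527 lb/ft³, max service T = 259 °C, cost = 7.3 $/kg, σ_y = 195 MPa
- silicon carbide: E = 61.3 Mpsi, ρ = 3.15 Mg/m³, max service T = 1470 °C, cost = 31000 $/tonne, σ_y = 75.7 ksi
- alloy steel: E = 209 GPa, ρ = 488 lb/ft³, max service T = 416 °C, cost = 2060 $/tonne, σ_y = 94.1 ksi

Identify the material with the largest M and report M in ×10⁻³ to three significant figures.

Screen on constraints: max service T ≥ 132 °C; cost ≤ 19 $/kg; σ_y ≥ 188 MPa. Survivors: brass, alloy steel.
After converting to SI:
  brass: E = 100.3 GPa, ρ = 8442 kg/m³
  alloy steel: E = 209.0 GPa, ρ = 7817 kg/m³
  alloy steel: M = 0.759×10⁻³
  brass: M = 0.550×10⁻³
Alloy steel has the largest M.

alloy steel, M = 0.759×10⁻³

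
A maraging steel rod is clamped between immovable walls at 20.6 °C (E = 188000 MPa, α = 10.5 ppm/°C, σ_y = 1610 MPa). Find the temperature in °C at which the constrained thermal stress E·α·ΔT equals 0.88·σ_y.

E = 188000 MPa = 188.0 GPa.
E·α·ΔT = 1417 MPa ⇒ ΔT = 1417 / (188.0×10³ × 10.5×10⁻⁶) = 717.7 K.
T = 20.6 + 717.7 = 738.3 °C.

738 °C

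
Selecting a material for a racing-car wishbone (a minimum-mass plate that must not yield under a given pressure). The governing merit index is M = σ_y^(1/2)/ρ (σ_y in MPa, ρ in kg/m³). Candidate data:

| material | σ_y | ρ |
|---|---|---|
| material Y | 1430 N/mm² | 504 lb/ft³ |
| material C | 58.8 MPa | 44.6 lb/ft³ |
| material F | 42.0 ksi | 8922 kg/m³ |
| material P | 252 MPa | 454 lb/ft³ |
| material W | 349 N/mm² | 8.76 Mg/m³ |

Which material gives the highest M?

Putting every candidate on a common basis:
  material Y: σ_y = 1430 MPa, ρ = 8073 kg/m³
  material C: σ_y = 58.80 MPa, ρ = 714.4 kg/m³
  material F: σ_y = 289.6 MPa, ρ = 8922 kg/m³
  material P: σ_y = 252.0 MPa, ρ = 7272 kg/m³
  material W: σ_y = 349.0 MPa, ρ = 8760 kg/m³
  material C: M = 10.7×10⁻³
  material Y: M = 4.68×10⁻³
  material P: M = 2.18×10⁻³
  material W: M = 2.13×10⁻³
  material F: M = 1.91×10⁻³
Material C has the largest M.

material C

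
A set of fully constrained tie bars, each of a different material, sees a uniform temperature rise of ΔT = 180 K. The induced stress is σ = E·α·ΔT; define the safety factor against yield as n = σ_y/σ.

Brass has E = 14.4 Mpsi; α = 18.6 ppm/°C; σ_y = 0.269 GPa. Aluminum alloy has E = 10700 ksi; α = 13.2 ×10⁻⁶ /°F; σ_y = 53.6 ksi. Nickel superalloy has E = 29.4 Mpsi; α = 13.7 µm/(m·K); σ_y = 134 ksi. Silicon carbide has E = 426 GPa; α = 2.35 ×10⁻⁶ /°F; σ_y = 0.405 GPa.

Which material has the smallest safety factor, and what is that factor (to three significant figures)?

brass, n = 0.809

Converting E to GPa, α to ×10⁻⁶/K, σ_y to MPa, then σ and n for each:
  brass: E = 99.28, α = 18.6, σ_y = 269.0 → σ = 332 MPa, n = 0.809
  aluminum alloy: E = 73.77, α = 23.8, σ_y = 369.6 → σ = 316 MPa, n = 1.17
  nickel superalloy: E = 202.7, α = 13.7, σ_y = 923.9 → σ = 500 MPa, n = 1.85
  silicon carbide: E = 426.0, α = 4.23, σ_y = 405.0 → σ = 324 MPa, n = 1.25
The minimum is brass at n = 0.809.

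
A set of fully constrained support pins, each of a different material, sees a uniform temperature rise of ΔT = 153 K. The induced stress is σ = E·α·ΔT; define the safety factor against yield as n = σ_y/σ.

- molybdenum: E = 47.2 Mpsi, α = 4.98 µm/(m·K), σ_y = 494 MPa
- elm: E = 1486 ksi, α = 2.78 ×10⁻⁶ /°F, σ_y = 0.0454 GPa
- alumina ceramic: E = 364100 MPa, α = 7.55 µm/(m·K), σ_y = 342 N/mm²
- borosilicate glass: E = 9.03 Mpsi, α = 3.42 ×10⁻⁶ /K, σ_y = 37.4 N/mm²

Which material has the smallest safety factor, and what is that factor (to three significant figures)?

alumina ceramic, n = 0.813

Converting E to GPa, α to ×10⁻⁶/K, σ_y to MPa, then σ and n for each:
  molybdenum: E = 325.4, α = 4.98, σ_y = 494.0 → σ = 248 MPa, n = 1.99
  elm: E = 10.25, α = 5.00, σ_y = 45.40 → σ = 7.84 MPa, n = 5.79
  alumina ceramic: E = 364.1, α = 7.55, σ_y = 342.0 → σ = 421 MPa, n = 0.813
  borosilicate glass: E = 62.26, α = 3.42, σ_y = 37.40 → σ = 32.6 MPa, n = 1.15
Smallest n: alumina ceramic with n = 0.813.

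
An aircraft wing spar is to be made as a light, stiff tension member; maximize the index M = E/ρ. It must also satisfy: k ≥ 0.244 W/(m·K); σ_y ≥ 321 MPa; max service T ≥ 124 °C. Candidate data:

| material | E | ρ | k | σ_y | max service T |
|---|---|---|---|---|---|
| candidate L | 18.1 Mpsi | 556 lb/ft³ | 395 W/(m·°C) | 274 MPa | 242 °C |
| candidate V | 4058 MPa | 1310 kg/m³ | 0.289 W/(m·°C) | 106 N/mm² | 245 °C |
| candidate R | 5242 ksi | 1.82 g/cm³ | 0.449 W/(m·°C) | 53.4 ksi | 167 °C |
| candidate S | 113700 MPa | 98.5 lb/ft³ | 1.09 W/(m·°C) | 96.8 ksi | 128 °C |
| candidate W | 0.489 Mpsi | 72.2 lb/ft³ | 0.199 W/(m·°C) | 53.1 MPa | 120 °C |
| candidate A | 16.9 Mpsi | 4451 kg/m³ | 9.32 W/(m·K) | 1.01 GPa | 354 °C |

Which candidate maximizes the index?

Screen on constraints: k ≥ 0.244 W/(m·K); σ_y ≥ 321 MPa; max service T ≥ 124 °C. Survivors: candidate R, candidate S, candidate A.
After converting to SI:
  candidate R: E = 36.14 GPa, ρ = 1820 kg/m³
  candidate S: E = 113.7 GPa, ρ = 1578 kg/m³
  candidate A: E = 116.5 GPa, ρ = 4451 kg/m³
  candidate S: M = 72.1 MN·m/kg
  candidate A: M = 26.2 MN·m/kg
  candidate R: M = 19.9 MN·m/kg
Candidate S ranks first.

candidate S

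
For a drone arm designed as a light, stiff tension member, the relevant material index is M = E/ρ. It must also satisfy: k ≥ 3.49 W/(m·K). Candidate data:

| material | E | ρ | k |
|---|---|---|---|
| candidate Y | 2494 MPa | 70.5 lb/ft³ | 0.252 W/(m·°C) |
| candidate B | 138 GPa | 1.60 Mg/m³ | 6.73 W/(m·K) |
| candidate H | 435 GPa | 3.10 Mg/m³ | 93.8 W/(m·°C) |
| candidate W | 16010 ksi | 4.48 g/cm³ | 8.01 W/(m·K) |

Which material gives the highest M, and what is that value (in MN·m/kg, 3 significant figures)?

Screen on constraints: k ≥ 3.49 W/(m·K). Survivors: candidate B, candidate H, candidate W.
After converting to SI:
  candidate B: E = 138.0 GPa, ρ = 1600 kg/m³
  candidate H: E = 435.0 GPa, ρ = 3100 kg/m³
  candidate W: E = 110.4 GPa, ρ = 4480 kg/m³
  candidate H: M = 140 MN·m/kg
  candidate B: M = 86.2 MN·m/kg
  candidate W: M = 24.6 MN·m/kg
Candidate H ranks first.

candidate H, M = 140 MN·m/kg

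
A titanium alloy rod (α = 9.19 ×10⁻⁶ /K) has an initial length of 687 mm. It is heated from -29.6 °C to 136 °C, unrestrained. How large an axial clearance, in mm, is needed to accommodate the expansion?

1.05 mm

ΔT = 136 − (-29.6) = 165.6 K.
ΔL = α·L₀·ΔT = 9.19×10⁻⁶ × 687 mm × 165.6 K = 1.05 mm.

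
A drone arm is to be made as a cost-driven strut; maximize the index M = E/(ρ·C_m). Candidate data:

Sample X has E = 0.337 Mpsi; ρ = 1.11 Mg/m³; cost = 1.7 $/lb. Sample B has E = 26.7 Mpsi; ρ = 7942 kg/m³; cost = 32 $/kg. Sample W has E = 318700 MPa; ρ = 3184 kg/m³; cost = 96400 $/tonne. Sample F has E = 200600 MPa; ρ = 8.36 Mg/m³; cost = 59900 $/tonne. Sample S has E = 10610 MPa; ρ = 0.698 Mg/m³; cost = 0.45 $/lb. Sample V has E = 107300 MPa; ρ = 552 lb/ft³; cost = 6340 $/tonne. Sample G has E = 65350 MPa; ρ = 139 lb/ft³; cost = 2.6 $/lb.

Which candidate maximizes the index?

sample S

Convert each candidate to consistent units, then evaluate M:
  sample X: E = 2.324 GPa, ρ = 1110 kg/m³, cost = 3.748 $/kg
  sample B: E = 184.1 GPa, ρ = 7942 kg/m³, cost = 32.00 $/kg
  sample W: E = 318.7 GPa, ρ = 3184 kg/m³, cost = 96.40 $/kg
  sample F: E = 200.6 GPa, ρ = 8360 kg/m³, cost = 59.90 $/kg
  sample S: E = 10.61 GPa, ρ = 698.0 kg/m³, cost = 0.9921 $/kg
  sample V: E = 107.3 GPa, ρ = 8842 kg/m³, cost = 6.340 $/kg
  sample G: E = 65.35 GPa, ρ = 2227 kg/m³, cost = 5.732 $/kg
  sample S: M = 15.3 MN·m per $
  sample G: M = 5.12 MN·m per $
  sample V: M = 1.91 MN·m per $
  sample W: M = 1.04 MN·m per $
  sample B: M = 0.724 MN·m per $
  sample X: M = 0.559 MN·m per $
  sample F: M = 0.401 MN·m per $
Sample S has the largest M.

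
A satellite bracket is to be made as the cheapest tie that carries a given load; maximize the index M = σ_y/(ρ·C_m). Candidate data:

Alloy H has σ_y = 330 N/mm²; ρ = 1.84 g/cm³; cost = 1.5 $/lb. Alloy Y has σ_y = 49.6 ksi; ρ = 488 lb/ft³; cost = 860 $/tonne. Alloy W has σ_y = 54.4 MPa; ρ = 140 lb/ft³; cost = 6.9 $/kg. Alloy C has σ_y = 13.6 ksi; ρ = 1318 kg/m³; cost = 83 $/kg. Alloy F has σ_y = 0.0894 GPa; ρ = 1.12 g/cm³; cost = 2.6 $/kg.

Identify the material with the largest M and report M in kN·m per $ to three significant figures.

After converting to SI:
  alloy H: σ_y = 330.0 MPa, ρ = 1840 kg/m³, cost = 3.307 $/kg
  alloy Y: σ_y = 342.0 MPa, ρ = 7817 kg/m³, cost = 0.8600 $/kg
  alloy W: σ_y = 54.40 MPa, ρ = 2243 kg/m³, cost = 6.900 $/kg
  alloy C: σ_y = 93.77 MPa, ρ = 1318 kg/m³, cost = 83.00 $/kg
  alloy F: σ_y = 89.40 MPa, ρ = 1120 kg/m³, cost = 2.600 $/kg
  alloy H: M = 54.2 kN·m per $
  alloy Y: M = 50.9 kN·m per $
  alloy F: M = 30.7 kN·m per $
  alloy W: M = 3.52 kN·m per $
  alloy C: M = 0.857 kN·m per $
The maximum is for alloy H.

alloy H, M = 54.2 kN·m per $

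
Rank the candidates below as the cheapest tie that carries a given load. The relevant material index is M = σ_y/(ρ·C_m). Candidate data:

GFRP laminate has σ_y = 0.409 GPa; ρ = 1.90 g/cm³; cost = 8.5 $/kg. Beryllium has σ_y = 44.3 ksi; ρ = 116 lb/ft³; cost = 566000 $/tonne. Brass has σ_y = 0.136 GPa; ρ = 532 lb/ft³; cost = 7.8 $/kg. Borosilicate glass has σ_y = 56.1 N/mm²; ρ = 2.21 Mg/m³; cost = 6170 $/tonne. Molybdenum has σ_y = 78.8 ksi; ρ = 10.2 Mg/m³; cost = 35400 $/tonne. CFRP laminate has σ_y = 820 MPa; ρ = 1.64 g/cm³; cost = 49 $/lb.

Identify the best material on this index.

GFRP laminate

Convert each candidate to consistent units, then evaluate M:
  GFRP laminate: σ_y = 409.0 MPa, ρ = 1900 kg/m³, cost = 8.500 $/kg
  beryllium: σ_y = 305.4 MPa, ρ = 1858 kg/m³, cost = 566.0 $/kg
  brass: σ_y = 136.0 MPa, ρ = 8522 kg/m³, cost = 7.800 $/kg
  borosilicate glass: σ_y = 56.10 MPa, ρ = 2210 kg/m³, cost = 6.170 $/kg
  molybdenum: σ_y = 543.3 MPa, ρ = 10200 kg/m³, cost = 35.40 $/kg
  CFRP laminate: σ_y = 820.0 MPa, ρ = 1640 kg/m³, cost = 108.0 $/kg
  GFRP laminate: M = 25.3 kN·m per $
  CFRP laminate: M = 4.63 kN·m per $
  borosilicate glass: M = 4.11 kN·m per $
  brass: M = 2.05 kN·m per $
  molybdenum: M = 1.50 kN·m per $
  beryllium: M = 0.290 kN·m per $
GFRP laminate ranks first.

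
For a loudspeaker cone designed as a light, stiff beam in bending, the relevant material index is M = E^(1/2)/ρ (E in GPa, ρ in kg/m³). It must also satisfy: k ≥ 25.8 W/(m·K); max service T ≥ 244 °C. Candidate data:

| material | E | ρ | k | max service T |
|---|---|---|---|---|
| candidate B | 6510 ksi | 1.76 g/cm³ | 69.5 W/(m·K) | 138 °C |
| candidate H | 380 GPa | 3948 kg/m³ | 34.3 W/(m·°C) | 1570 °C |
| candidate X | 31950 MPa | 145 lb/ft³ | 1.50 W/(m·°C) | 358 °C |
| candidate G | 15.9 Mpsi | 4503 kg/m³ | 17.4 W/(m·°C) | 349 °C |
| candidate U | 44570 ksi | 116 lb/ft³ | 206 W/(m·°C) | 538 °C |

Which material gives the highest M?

candidate U

Screen on constraints: k ≥ 25.8 W/(m·K); max service T ≥ 244 °C. Survivors: candidate H, candidate U.
After converting to SI:
  candidate H: E = 380.0 GPa, ρ = 3948 kg/m³
  candidate U: E = 307.3 GPa, ρ = 1858 kg/m³
  candidate U: M = 9.43×10⁻³
  candidate H: M = 4.94×10⁻³
The maximum is for candidate U.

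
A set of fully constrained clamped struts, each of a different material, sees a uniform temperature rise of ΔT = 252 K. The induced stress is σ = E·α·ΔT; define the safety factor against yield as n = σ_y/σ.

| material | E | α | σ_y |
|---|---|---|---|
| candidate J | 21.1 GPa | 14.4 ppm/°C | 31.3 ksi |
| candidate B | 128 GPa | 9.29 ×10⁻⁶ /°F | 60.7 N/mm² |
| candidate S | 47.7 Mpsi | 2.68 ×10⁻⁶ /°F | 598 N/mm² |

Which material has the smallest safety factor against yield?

With everything in SI (GPa, ×10⁻⁶/K, MPa):
  candidate J: E = 21.10, α = 14.4, σ_y = 215.8 → σ = 76.6 MPa, n = 2.82
  candidate B: E = 128.0, α = 16.7, σ_y = 60.70 → σ = 539 MPa, n = 0.113
  candidate S: E = 328.9, α = 4.82, σ_y = 598.0 → σ = 400 MPa, n = 1.50
Candidate B has the lowest safety factor, n = 0.113.

candidate B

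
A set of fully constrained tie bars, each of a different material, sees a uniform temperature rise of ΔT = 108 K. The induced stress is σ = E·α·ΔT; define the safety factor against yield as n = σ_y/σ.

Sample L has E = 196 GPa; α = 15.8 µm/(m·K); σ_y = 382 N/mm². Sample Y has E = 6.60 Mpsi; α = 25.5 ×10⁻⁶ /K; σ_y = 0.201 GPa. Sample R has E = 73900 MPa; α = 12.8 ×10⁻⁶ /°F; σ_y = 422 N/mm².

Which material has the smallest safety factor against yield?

sample L

With everything in SI (GPa, ×10⁻⁶/K, MPa):
  sample L: E = 196.0, α = 15.8, σ_y = 382.0 → σ = 334 MPa, n = 1.14
  sample Y: E = 45.51, α = 25.5, σ_y = 201.0 → σ = 125 MPa, n = 1.60
  sample R: E = 73.90, α = 23.0, σ_y = 422.0 → σ = 184 MPa, n = 2.29
The minimum is sample L at n = 1.14.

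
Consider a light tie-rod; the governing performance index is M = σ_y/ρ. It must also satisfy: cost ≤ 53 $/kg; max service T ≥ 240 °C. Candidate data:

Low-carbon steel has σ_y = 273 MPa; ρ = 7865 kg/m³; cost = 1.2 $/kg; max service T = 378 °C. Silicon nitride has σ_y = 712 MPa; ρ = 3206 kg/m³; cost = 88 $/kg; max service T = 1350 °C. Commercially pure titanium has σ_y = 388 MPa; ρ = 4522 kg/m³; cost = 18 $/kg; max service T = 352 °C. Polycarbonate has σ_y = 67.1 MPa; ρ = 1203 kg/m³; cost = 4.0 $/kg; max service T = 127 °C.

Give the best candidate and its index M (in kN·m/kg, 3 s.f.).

Screen on constraints: cost ≤ 53 $/kg; max service T ≥ 240 °C. Survivors: low-carbon steel, commercially pure titanium.
Evaluate M for each candidate:
  commercially pure titanium: M = 85.8 kN·m/kg
  low-carbon steel: M = 34.7 kN·m/kg
Commercially pure titanium has the largest M.

commercially pure titanium, M = 85.8 kN·m/kg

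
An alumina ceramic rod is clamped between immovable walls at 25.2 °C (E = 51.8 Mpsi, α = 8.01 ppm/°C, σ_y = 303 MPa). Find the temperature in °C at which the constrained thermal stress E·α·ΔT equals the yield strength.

E = 51.8 Mpsi = 357.1 GPa.
E·α·ΔT = 303.0 MPa ⇒ ΔT = 303.0 / (357.1×10³ × 8.01×10⁻⁶) = 105.9 K.
T = 25.2 + 105.9 = 131.1 °C.

131 °C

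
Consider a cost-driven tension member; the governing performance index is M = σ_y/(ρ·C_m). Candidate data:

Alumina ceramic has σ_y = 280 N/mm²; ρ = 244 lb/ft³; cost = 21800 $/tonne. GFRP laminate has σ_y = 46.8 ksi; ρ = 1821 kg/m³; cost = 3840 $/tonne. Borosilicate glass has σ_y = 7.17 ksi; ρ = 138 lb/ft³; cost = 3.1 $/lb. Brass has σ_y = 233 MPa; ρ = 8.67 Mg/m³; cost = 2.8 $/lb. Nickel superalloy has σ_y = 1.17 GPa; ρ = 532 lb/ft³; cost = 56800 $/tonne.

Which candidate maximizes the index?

GFRP laminate

Normalizing units and computing the index:
  alumina ceramic: σ_y = 280.0 MPa, ρ = 3909 kg/m³, cost = 21.80 $/kg
  GFRP laminate: σ_y = 322.7 MPa, ρ = 1821 kg/m³, cost = 3.840 $/kg
  borosilicate glass: σ_y = 49.44 MPa, ρ = 2211 kg/m³, cost = 6.834 $/kg
  brass: σ_y = 233.0 MPa, ρ = 8670 kg/m³, cost = 6.173 $/kg
  nickel superalloy: σ_y = 1170 MPa, ρ = 8522 kg/m³, cost = 56.80 $/kg
  GFRP laminate: M = 46.1 kN·m per $
  brass: M = 4.35 kN·m per $
  alumina ceramic: M = 3.29 kN·m per $
  borosilicate glass: M = 3.27 kN·m per $
  nickel superalloy: M = 2.42 kN·m per $
The maximum is for GFRP laminate.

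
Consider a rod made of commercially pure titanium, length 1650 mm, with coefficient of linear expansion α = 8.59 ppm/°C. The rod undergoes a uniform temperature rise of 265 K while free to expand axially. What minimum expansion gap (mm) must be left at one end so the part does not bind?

3.76 mm

ΔL = α·L₀·ΔT = 8.59×10⁻⁶ × 1650 mm × 265.0 K = 3.76 mm.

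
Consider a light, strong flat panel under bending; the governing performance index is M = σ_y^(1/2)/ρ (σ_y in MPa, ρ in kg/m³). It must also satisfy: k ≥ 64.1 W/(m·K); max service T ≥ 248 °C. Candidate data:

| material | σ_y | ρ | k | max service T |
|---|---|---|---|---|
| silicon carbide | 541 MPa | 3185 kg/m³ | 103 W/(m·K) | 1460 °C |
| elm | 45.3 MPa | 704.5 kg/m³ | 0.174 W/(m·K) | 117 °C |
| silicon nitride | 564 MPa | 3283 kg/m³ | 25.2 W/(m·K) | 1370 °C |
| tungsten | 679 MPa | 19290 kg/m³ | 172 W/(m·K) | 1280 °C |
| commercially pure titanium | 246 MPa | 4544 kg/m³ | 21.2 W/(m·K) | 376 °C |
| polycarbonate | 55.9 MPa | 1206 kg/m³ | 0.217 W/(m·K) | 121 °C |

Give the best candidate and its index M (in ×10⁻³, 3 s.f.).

silicon carbide, M = 7.30×10⁻³

Screen on constraints: k ≥ 64.1 W/(m·K); max service T ≥ 248 °C. Survivors: silicon carbide, tungsten.
Evaluate M for each candidate:
  silicon carbide: M = 7.30×10⁻³
  tungsten: M = 1.35×10⁻³
Silicon carbide has the largest M.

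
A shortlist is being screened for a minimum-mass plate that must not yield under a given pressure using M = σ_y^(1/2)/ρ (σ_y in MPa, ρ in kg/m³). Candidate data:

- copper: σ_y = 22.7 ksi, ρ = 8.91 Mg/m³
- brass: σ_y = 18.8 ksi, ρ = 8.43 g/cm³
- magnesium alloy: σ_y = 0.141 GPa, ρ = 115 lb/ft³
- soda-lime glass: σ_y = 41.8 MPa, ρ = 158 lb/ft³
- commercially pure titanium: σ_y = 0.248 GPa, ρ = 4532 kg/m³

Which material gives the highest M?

magnesium alloy

Normalizing units and computing the index:
  copper: σ_y = 156.5 MPa, ρ = 8910 kg/m³
  brass: σ_y = 129.6 MPa, ρ = 8430 kg/m³
  magnesium alloy: σ_y = 141.0 MPa, ρ = 1842 kg/m³
  soda-lime glass: σ_y = 41.80 MPa, ρ = 2531 kg/m³
  commercially pure titanium: σ_y = 248.0 MPa, ρ = 4532 kg/m³
  magnesium alloy: M = 6.45×10⁻³
  commercially pure titanium: M = 3.47×10⁻³
  soda-lime glass: M = 2.55×10⁻³
  copper: M = 1.40×10⁻³
  brass: M = 1.35×10⁻³
Magnesium alloy ranks first.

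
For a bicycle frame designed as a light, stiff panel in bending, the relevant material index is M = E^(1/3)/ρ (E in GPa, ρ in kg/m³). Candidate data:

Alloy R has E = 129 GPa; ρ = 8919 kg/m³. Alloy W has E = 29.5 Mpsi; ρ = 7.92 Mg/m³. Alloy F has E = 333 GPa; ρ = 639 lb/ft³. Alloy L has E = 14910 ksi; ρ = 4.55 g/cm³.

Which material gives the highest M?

alloy L

Normalizing units and computing the index:
  alloy R: E = 129.0 GPa, ρ = 8919 kg/m³
  alloy W: E = 203.4 GPa, ρ = 7920 kg/m³
  alloy F: E = 333.0 GPa, ρ = 10240 kg/m³
  alloy L: E = 102.8 GPa, ρ = 4550 kg/m³
  alloy L: M = 1.03×10⁻³
  alloy W: M = 0.743×10⁻³
  alloy F: M = 0.677×10⁻³
  alloy R: M = 0.567×10⁻³
Alloy L ranks first.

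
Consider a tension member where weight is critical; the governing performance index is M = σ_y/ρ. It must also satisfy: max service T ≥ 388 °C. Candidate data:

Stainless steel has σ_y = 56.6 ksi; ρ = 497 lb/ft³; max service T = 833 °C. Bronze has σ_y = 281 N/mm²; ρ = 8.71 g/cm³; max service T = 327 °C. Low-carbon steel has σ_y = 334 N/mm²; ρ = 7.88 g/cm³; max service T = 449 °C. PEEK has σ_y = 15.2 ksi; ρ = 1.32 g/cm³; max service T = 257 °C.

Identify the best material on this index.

Screen on constraints: max service T ≥ 388 °C. Survivors: stainless steel, low-carbon steel.
Putting every candidate on a common basis:
  stainless steel: σ_y = 390.2 MPa, ρ = 7961 kg/m³
  low-carbon steel: σ_y = 334.0 MPa, ρ = 7880 kg/m³
  stainless steel: M = 49.0 kN·m/kg
  low-carbon steel: M = 42.4 kN·m/kg
Highest index: stainless steel.

stainless steel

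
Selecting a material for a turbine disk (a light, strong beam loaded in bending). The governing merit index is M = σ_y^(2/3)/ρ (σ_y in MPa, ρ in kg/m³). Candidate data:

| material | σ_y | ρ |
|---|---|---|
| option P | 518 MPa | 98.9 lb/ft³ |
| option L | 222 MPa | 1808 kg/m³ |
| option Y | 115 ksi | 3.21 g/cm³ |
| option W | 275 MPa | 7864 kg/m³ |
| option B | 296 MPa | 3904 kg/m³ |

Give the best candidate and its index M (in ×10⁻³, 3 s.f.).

option P, M = 40.7×10⁻³

Normalizing units and computing the index:
  option P: σ_y = 518.0 MPa, ρ = 1584 kg/m³
  option L: σ_y = 222.0 MPa, ρ = 1808 kg/m³
  option Y: σ_y = 792.9 MPa, ρ = 3210 kg/m³
  option W: σ_y = 275.0 MPa, ρ = 7864 kg/m³
  option B: σ_y = 296.0 MPa, ρ = 3904 kg/m³
  option P: M = 40.7×10⁻³
  option Y: M = 26.7×10⁻³
  option L: M = 20.3×10⁻³
  option B: M = 11.4×10⁻³
  option W: M = 5.38×10⁻³
Option P ranks first.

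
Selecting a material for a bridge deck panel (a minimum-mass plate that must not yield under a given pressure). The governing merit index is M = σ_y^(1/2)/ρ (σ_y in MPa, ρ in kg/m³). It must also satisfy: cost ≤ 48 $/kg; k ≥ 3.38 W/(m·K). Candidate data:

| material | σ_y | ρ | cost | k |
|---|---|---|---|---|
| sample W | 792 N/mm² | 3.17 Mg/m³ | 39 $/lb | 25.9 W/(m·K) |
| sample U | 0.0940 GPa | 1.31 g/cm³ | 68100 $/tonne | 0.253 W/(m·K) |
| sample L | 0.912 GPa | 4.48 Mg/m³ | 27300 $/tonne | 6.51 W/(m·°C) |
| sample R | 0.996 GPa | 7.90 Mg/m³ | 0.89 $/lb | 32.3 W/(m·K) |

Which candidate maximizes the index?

sample L

Screen on constraints: cost ≤ 48 $/kg; k ≥ 3.38 W/(m·K). Survivors: sample L, sample R.
In SI units:
  sample L: σ_y = 912.0 MPa, ρ = 4480 kg/m³
  sample R: σ_y = 996.0 MPa, ρ = 7900 kg/m³
  sample L: M = 6.74×10⁻³
  sample R: M = 3.99×10⁻³
The maximum is for sample L.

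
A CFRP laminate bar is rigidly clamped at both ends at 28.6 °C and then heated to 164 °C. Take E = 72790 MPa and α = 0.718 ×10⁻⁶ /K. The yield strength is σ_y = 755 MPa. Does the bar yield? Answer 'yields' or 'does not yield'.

E = 72790 MPa = 72.79 GPa.
ΔT = 135.4 K. Constrained thermal stress σ = E·α·ΔT = 72.79×10³ MPa × 0.718×10⁻⁶ × 135.4 = 7.08 MPa (compressive).
Compare to σ_y = 755 MPa: σ < σ_y, so it does not yield.

does not yield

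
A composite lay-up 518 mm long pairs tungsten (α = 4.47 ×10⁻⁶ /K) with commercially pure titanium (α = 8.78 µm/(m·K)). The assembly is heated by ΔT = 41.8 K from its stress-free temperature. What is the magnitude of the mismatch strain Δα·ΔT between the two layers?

1.80×10⁻⁴

Δα = |4.47 − 8.78|×10⁻⁶/K = 4.31×10⁻⁶/K.
Mismatch strain = Δα·ΔT = 4.31×10⁻⁶ × 41.8 = 1.80×10⁻⁴.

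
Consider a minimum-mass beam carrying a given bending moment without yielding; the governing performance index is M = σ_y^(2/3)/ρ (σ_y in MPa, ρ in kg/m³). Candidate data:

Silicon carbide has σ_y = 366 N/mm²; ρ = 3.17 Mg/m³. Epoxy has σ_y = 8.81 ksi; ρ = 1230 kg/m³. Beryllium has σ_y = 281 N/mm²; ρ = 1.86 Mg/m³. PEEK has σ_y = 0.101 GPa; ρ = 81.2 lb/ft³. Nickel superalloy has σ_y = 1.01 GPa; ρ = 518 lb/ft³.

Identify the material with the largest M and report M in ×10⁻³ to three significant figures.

In SI units:
  silicon carbide: σ_y = 366.0 MPa, ρ = 3170 kg/m³
  epoxy: σ_y = 60.74 MPa, ρ = 1230 kg/m³
  beryllium: σ_y = 281.0 MPa, ρ = 1860 kg/m³
  PEEK: σ_y = 101.0 MPa, ρ = 1301 kg/m³
  nickel superalloy: σ_y = 1010 MPa, ρ = 8298 kg/m³
  beryllium: M = 23.1×10⁻³
  PEEK: M = 16.7×10⁻³
  silicon carbide: M = 16.1×10⁻³
  epoxy: M = 12.6×10⁻³
  nickel superalloy: M = 12.1×10⁻³
Beryllium has the largest M.

beryllium, M = 23.1×10⁻³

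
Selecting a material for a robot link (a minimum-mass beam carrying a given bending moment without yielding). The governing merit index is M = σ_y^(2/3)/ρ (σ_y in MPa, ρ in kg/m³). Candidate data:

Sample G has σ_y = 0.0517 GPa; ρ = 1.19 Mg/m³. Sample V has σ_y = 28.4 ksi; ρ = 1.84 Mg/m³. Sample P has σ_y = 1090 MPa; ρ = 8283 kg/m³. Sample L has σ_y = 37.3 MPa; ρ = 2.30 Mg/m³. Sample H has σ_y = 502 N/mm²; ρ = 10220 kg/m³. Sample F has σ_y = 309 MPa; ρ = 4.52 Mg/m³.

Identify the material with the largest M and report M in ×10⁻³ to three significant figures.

sample V, M = 18.3×10⁻³

Putting every candidate on a common basis:
  sample G: σ_y = 51.70 MPa, ρ = 1190 kg/m³
  sample V: σ_y = 195.8 MPa, ρ = 1840 kg/m³
  sample P: σ_y = 1090 MPa, ρ = 8283 kg/m³
  sample L: σ_y = 37.30 MPa, ρ = 2300 kg/m³
  sample H: σ_y = 502.0 MPa, ρ = 10220 kg/m³
  sample F: σ_y = 309.0 MPa, ρ = 4520 kg/m³
  sample V: M = 18.3×10⁻³
  sample P: M = 12.8×10⁻³
  sample G: M = 11.7×10⁻³
  sample F: M = 10.1×10⁻³
  sample H: M = 6.18×10⁻³
  sample L: M = 4.85×10⁻³
Highest index: sample V.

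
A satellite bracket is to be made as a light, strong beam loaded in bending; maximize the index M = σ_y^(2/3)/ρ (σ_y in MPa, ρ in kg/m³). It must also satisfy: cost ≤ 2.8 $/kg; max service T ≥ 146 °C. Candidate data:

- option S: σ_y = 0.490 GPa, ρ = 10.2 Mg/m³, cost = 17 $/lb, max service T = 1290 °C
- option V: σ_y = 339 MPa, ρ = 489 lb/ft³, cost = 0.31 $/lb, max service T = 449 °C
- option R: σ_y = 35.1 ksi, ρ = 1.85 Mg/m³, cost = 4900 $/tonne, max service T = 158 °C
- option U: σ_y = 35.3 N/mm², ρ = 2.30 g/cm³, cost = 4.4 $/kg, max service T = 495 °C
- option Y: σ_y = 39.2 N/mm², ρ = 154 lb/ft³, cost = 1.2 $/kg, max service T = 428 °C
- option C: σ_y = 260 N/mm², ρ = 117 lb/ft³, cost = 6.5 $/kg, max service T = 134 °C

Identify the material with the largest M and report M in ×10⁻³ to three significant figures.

option V, M = 6.21×10⁻³

Screen on constraints: cost ≤ 2.8 $/kg; max service T ≥ 146 °C. Survivors: option V, option Y.
Normalizing units and computing the index:
  option V: σ_y = 339.0 MPa, ρ = 7833 kg/m³
  option Y: σ_y = 39.20 MPa, ρ = 2467 kg/m³
  option V: M = 6.21×10⁻³
  option Y: M = 4.68×10⁻³
The maximum is for option V.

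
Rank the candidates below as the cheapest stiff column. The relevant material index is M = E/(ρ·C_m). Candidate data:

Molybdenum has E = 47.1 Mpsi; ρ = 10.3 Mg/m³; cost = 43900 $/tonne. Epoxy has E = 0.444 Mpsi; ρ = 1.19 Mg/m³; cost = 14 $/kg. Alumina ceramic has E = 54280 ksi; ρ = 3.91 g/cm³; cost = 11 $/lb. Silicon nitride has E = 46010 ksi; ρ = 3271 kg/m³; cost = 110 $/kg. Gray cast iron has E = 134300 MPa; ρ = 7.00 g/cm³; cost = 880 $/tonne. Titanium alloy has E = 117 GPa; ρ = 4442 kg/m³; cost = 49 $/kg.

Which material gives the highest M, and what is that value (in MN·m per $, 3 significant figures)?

Convert each candidate to consistent units, then evaluate M:
  molybdenum: E = 324.7 GPa, ρ = 10300 kg/m³, cost = 43.90 $/kg
  epoxy: E = 3.061 GPa, ρ = 1190 kg/m³, cost = 14.00 $/kg
  alumina ceramic: E = 374.2 GPa, ρ = 3910 kg/m³, cost = 24.25 $/kg
  silicon nitride: E = 317.2 GPa, ρ = 3271 kg/m³, cost = 110.0 $/kg
  gray cast iron: E = 134.3 GPa, ρ = 7000 kg/m³, cost = 0.8800 $/kg
  titanium alloy: E = 117.0 GPa, ρ = 4442 kg/m³, cost = 49.00 $/kg
  gray cast iron: M = 21.8 MN·m per $
  alumina ceramic: M = 3.95 MN·m per $
  silicon nitride: M = 0.882 MN·m per $
  molybdenum: M = 0.718 MN·m per $
  titanium alloy: M = 0.538 MN·m per $
  epoxy: M = 0.184 MN·m per $
The maximum is for gray cast iron.

gray cast iron, M = 21.8 MN·m per $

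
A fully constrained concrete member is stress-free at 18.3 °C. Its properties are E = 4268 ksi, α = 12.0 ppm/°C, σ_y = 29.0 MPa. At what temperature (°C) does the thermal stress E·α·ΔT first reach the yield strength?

E = 4268 ksi = 29.43 GPa.
E·α·ΔT = 29.00 MPa ⇒ ΔT = 29.00 / (29.43×10³ × 12.0×10⁻⁶) = 82.12 K.
T = 18.3 + 82.12 = 100.4 °C.

100 °C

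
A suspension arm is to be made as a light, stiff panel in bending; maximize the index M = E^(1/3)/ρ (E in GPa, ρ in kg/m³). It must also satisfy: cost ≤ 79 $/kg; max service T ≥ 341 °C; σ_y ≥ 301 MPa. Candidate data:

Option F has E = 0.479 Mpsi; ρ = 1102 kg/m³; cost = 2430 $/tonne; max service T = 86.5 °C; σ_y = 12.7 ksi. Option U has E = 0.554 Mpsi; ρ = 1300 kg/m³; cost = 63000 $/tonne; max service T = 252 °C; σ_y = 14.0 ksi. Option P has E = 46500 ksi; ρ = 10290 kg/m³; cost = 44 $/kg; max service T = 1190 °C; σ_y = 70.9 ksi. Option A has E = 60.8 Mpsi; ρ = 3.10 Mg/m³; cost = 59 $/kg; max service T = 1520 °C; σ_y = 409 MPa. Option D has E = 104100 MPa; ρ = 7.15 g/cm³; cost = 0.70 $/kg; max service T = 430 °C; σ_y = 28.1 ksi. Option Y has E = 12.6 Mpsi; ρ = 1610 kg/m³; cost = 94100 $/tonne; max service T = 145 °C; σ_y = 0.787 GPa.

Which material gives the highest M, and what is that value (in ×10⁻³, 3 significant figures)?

Screen on constraints: cost ≤ 79 $/kg; max service T ≥ 341 °C; σ_y ≥ 301 MPa. Survivors: option P, option A.
Convert each candidate to consistent units, then evaluate M:
  option P: E = 320.6 GPa, ρ = 10290 kg/m³
  option A: E = 419.2 GPa, ρ = 3100 kg/m³
  option A: M = 2.41×10⁻³
  option P: M = 0.665×10⁻³
Option A ranks first.

option A, M = 2.41×10⁻³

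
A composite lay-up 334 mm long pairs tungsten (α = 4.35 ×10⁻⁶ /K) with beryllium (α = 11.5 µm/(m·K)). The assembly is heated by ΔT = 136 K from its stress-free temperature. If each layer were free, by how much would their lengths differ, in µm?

325 µm

Δα = |4.35 − 11.5|×10⁻⁶/K = 7.15×10⁻⁶/K.
ΔL_mismatch = Δα·L·ΔT = 7.15×10⁻⁶ × 334.0 mm × 136.0 K = 325 µm.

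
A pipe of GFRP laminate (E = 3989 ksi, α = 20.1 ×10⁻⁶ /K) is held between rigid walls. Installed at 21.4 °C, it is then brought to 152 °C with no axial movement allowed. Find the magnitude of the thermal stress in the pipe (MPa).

E = 3989 ksi = 27.50 GPa.
ΔT = 130.6 K. Constrained thermal stress σ = E·α·ΔT = 27.50×10³ MPa × 20.1×10⁻⁶ × 130.6 = 72.2 MPa (compressive).

72.2 MPa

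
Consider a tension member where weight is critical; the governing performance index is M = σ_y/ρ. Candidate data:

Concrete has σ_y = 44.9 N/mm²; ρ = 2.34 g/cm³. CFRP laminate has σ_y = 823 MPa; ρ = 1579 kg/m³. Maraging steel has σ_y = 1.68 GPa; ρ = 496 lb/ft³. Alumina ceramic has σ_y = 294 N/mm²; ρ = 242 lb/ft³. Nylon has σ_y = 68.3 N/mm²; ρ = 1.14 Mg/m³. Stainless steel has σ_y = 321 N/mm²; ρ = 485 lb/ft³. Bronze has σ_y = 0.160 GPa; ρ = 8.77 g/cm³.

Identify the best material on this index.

CFRP laminate

Putting every candidate on a common basis:
  concrete: σ_y = 44.90 MPa, ρ = 2340 kg/m³
  CFRP laminate: σ_y = 823.0 MPa, ρ = 1579 kg/m³
  maraging steel: σ_y = 1680 MPa, ρ = 7945 kg/m³
  alumina ceramic: σ_y = 294.0 MPa, ρ = 3876 kg/m³
  nylon: σ_y = 68.30 MPa, ρ = 1140 kg/m³
  stainless steel: σ_y = 321.0 MPa, ρ = 7769 kg/m³
  bronze: σ_y = 160.0 MPa, ρ = 8770 kg/m³
  CFRP laminate: M = 521 kN·m/kg
  maraging steel: M = 211 kN·m/kg
  alumina ceramic: M = 75.8 kN·m/kg
  nylon: M = 59.9 kN·m/kg
  stainless steel: M = 41.3 kN·m/kg
  concrete: M = 19.2 kN·m/kg
  bronze: M = 18.2 kN·m/kg
CFRP laminate has the largest M.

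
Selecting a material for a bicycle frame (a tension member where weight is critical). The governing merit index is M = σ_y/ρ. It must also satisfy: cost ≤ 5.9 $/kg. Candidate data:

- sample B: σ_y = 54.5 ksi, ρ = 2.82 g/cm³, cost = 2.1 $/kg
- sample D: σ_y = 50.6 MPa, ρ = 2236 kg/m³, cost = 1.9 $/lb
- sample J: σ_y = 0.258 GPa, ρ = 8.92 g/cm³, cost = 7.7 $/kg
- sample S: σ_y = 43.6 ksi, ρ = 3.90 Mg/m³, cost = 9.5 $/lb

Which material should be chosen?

sample B

Screen on constraints: cost ≤ 5.9 $/kg. Survivors: sample B, sample D.
After converting to SI:
  sample B: σ_y = 375.8 MPa, ρ = 2820 kg/m³
  sample D: σ_y = 50.60 MPa, ρ = 2236 kg/m³
  sample B: M = 133 kN·m/kg
  sample D: M = 22.6 kN·m/kg
Sample B has the largest M.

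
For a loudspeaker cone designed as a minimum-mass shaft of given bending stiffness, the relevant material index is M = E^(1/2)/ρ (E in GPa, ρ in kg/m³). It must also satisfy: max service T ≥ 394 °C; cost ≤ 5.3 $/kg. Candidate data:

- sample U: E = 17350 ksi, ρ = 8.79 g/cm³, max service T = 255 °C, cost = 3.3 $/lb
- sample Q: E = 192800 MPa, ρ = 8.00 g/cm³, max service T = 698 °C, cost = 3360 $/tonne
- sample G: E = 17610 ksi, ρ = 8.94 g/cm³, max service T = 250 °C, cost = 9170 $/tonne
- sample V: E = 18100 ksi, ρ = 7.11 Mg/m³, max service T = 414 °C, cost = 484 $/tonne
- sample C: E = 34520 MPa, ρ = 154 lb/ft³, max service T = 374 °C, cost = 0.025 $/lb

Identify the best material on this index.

Screen on constraints: max service T ≥ 394 °C; cost ≤ 5.3 $/kg. Survivors: sample Q, sample V.
In SI units:
  sample Q: E = 192.8 GPa, ρ = 8000 kg/m³
  sample V: E = 124.8 GPa, ρ = 7110 kg/m³
  sample Q: M = 1.74×10⁻³
  sample V: M = 1.57×10⁻³
Sample Q ranks first.

sample Q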